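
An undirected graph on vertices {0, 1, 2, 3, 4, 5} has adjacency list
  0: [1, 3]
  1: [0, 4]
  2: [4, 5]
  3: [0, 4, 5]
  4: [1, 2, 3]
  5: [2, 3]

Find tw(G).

2

A width-2 tree decomposition is:
Bags: B1 = {0, 1, 4}  B2 = {0, 3, 4}  B3 = {2, 3, 4}  B4 = {2, 3, 5}
Tree: B1–B2, B2–B3, B3–B4
Every bag has size at most 3, so the width is 3 − 1 = 2 and tw(G) ≤ 2. Since 1–0–3–4–1 is a cycle in G, G is not acyclic. Forests are exactly the graphs of treewidth ≤ 1, so tw(G) ≥ 2. The upper and lower bounds meet at 2, so that is the treewidth.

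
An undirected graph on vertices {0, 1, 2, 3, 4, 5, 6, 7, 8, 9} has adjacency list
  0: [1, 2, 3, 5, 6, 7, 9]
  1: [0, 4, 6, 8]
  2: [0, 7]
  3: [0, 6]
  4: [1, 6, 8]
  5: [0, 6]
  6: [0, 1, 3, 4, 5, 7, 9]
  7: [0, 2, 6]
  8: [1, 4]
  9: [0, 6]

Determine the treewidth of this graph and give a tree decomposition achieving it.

Treewidth 2.
One such decomposition:
Bags: B1 = {0, 6, 9}  B2 = {0, 6, 7}  B3 = {0, 1, 6}  B4 = {1, 4, 6}  B5 = {0, 5, 6}  B6 = {1, 4, 8}  B7 = {0, 3, 6}  B8 = {0, 2, 7}
Tree: B1–B2, B1–B3, B3–B4, B3–B5, B4–B6, B1–B7, B2–B8

Every bag has size at most 3, so the width is 3 − 1 = 2 and tw(G) ≤ 2. Conversely, {0, 2, 7} is a clique of size 3, and the vertices of any clique must share a bag in every tree decomposition; so some bag has ≥ 3 vertices and tw(G) ≥ 2. The upper and lower bounds meet at 2, so that is the treewidth.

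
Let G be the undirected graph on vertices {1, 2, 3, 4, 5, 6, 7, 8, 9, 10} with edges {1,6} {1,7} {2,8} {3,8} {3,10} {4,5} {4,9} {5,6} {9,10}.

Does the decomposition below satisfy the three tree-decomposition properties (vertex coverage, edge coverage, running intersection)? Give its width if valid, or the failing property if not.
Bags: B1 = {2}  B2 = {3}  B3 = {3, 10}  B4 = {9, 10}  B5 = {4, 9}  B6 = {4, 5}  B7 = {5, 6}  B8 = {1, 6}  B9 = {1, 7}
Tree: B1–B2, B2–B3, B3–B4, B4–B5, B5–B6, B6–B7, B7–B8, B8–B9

No — vertex 8 appears in no bag.

A tree decomposition must satisfy three properties: every vertex lies in some bag; for every edge, both endpoints lie together in some bag; and for every vertex, the bags containing it form a connected subtree. Here vertex 8 appears in no bag, so the decomposition is invalid.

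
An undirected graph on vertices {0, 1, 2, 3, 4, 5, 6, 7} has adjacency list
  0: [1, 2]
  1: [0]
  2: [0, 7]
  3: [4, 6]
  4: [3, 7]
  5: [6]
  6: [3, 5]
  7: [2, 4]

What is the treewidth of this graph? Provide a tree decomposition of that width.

Every bag has size at most 2, so the width is 2 − 1 = 1 and tw(G) ≤ 1. Any graph with an edge has treewidth ≥ 1, and G has the edge 1–0. Therefore the treewidth is 1.

Treewidth 1.
One optimal decomposition is:
Bags: B1 = {0, 1}  B2 = {0, 2}  B3 = {2, 7}  B4 = {4, 7}  B5 = {3, 4}  B6 = {3, 6}  B7 = {5, 6}
Tree: B1–B2, B2–B3, B3–B4, B4–B5, B5–B6, B6–B7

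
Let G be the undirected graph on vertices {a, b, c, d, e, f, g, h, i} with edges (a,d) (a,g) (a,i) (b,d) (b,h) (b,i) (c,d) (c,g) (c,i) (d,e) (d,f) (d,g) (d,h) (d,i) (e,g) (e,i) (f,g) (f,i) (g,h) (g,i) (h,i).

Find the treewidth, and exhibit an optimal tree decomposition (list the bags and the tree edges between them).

Each bag holds 4 vertices, so the decomposition has width 3, which upper-bounds the treewidth. Conversely, {d, f, g, i} is a clique of size 4, and the vertices of any clique must share a bag in every tree decomposition; so some bag has ≥ 4 vertices and tw(G) ≥ 3. Therefore the treewidth is 3.

Treewidth 3.
One such decomposition:
Bags: B1 = {d, g, h, i}  B2 = {a, d, g, i}  B3 = {d, f, g, i}  B4 = {b, d, h, i}  B5 = {c, d, g, i}  B6 = {d, e, g, i}
Tree: B1–B2, B1–B3, B1–B4, B2–B5, B5–B6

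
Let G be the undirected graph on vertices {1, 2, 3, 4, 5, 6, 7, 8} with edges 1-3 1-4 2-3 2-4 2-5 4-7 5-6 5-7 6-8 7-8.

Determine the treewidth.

2

A width-2 tree decomposition is:
Bags: B1 = {1, 3, 4}  B2 = {2, 3, 4}  B3 = {2, 4, 7}  B4 = {2, 5, 7}  B5 = {5, 7, 8}  B6 = {5, 6, 8}
Tree: B1–B2, B2–B3, B3–B4, B4–B5, B5–B6
Each bag holds 3 vertices, so the decomposition has width 2, which upper-bounds the treewidth. The edges 1–3–2–4–1 form a cycle, so G is not a tree and its treewidth is at least 2. The upper and lower bounds meet at 2, so that is the treewidth.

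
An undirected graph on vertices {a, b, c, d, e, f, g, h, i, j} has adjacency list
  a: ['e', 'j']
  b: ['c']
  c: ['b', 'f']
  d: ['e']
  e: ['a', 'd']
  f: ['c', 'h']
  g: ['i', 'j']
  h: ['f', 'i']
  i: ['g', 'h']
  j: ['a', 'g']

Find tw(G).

1

A width-1 tree decomposition is:
Bags: B1 = {b, c}  B2 = {c, f}  B3 = {f, h}  B4 = {h, i}  B5 = {g, i}  B6 = {g, j}  B7 = {a, j}  B8 = {a, e}  B9 = {d, e}
Tree: B1–B2, B2–B3, B3–B4, B4–B5, B5–B6, B6–B7, B7–B8, B8–B9
The largest bag has 2 vertices, giving width 1; this decomposition certifies tw(G) ≤ 1. G has an edge, so its treewidth is at least 1. Hence tw(G) = 1 exactly.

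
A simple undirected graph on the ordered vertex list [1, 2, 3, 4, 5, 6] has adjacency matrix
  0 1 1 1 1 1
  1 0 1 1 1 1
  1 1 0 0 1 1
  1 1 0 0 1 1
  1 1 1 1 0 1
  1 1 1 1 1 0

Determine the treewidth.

4

A width-4 tree decomposition is:
Bags: B1 = {1, 2, 4, 5, 6}  B2 = {1, 2, 3, 5, 6}
Tree: B1–B2
Every bag has size at most 5, so the width is 5 − 1 = 4 and tw(G) ≤ 4. Conversely, {1, 2, 3, 5, 6} is a clique of size 5, and the vertices of any clique must share a bag in every tree decomposition; so some bag has ≥ 5 vertices and tw(G) ≥ 4. Hence tw(G) = 4 exactly.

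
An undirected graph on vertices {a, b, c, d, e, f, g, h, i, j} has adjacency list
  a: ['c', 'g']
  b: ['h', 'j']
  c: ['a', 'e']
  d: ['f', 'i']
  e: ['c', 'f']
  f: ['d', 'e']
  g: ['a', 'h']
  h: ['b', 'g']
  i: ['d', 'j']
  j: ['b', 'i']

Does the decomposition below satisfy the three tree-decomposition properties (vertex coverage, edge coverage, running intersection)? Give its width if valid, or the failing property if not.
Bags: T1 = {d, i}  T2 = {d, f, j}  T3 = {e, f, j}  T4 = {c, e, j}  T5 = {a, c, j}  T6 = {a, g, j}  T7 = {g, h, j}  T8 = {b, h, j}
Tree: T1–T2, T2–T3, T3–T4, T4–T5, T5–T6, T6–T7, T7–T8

No — edge (j,i) lies in no bag.

A tree decomposition must satisfy three properties: every vertex lies in some bag; for every edge, both endpoints lie together in some bag; and for every vertex, the bags containing it form a connected subtree. Here edge (j,i) lies in no bag, so the decomposition is invalid.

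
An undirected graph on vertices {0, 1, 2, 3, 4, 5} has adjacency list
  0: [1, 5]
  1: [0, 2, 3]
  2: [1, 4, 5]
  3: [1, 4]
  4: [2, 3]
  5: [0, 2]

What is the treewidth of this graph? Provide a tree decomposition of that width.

Treewidth 2.
Bags: B1 = {0, 1, 5}  B2 = {1, 2, 5}  B3 = {1, 2, 3}  B4 = {2, 3, 4}
Tree: B1–B2, B2–B3, B3–B4

Every bag has size at most 3, so the width is 3 − 1 = 2 and tw(G) ≤ 2. Since 0–5–2–1–0 is a cycle in G, G is not acyclic. Forests are exactly the graphs of treewidth ≤ 1, so tw(G) ≥ 2. The upper and lower bounds meet at 2, so that is the treewidth.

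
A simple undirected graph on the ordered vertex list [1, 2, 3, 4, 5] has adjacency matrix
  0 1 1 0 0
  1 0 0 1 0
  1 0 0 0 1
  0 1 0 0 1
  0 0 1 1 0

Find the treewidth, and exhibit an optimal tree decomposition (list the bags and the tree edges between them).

Every bag has size at most 3, so the width is 3 − 1 = 2 and tw(G) ≤ 2. For the lower bound, G contains the cycle 1–3–5–4–2–1, so G is not a forest; only forests have treewidth ≤ 1, hence tw(G) ≥ 2. Therefore the treewidth is 2.

Treewidth 2.
One optimal decomposition is:
Bags: B1 = {1, 3, 5}  B2 = {1, 4, 5}  B3 = {1, 2, 4}
Tree: B1–B2, B2–B3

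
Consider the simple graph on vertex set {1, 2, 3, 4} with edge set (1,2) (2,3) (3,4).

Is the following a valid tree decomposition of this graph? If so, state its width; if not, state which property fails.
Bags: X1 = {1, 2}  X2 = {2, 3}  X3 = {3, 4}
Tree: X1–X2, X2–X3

Yes; width 1.

Vertex coverage: the bags together contain {1, 2, 3, 4}, the full vertex set. Edge coverage: each edge of G has both endpoints in at least one bag. Running intersection: for every vertex, the bags containing it form a connected subtree. All three properties hold, so this is a valid tree decomposition of width max|bag| − 1 = 1, and hence tw(G) ≤ 1.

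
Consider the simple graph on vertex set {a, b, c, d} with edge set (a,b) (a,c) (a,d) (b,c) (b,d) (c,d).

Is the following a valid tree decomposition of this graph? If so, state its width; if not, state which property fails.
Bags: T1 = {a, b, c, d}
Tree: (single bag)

Every vertex of G appears in some bag (union = {a, b, c, d}); every edge is covered by a bag; and for each vertex v the set of bags containing v is connected in the bag tree. The decomposition is therefore valid. The largest bag has 4 vertices, so the width is 3.

Yes; width 3.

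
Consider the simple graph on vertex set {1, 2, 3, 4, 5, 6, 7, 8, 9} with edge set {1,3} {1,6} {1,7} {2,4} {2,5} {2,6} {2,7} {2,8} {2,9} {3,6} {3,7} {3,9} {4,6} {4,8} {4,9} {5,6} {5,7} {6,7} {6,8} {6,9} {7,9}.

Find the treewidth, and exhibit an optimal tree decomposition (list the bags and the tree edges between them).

Treewidth 3.
One optimal decomposition is:
Bags: B1 = {2, 6, 7, 9}  B2 = {3, 6, 7, 9}  B3 = {2, 4, 6, 9}  B4 = {1, 3, 6, 7}  B5 = {2, 4, 6, 8}  B6 = {2, 5, 6, 7}
Tree: B1–B2, B1–B3, B2–B4, B3–B5, B1–B6

Every bag has size at most 4, so the width is 4 − 1 = 3 and tw(G) ≤ 3. Conversely, {1, 3, 6, 7} is a clique of size 4, and the vertices of any clique must share a bag in every tree decomposition; so some bag has ≥ 4 vertices and tw(G) ≥ 3. The upper and lower bounds meet at 3, so that is the treewidth.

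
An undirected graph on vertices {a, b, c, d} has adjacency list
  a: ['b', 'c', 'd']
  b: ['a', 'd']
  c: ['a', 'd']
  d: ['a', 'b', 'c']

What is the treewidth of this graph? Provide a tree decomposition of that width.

Treewidth 2.
One optimal decomposition is:
Bags: B1 = {a, c, d}  B2 = {a, b, d}
Tree: B1–B2

Each bag holds 3 vertices, so the decomposition has width 2, which upper-bounds the treewidth. On the other hand G contains the 3-clique {a, c, d}. A clique must lie in a single bag of any decomposition, so no decomposition can have width below 2. Therefore the treewidth is 2.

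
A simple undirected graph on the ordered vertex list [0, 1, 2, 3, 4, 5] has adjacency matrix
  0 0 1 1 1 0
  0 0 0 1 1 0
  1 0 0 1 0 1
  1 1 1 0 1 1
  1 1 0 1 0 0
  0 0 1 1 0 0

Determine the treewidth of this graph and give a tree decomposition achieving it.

Treewidth 2.
Bags: B1 = {0, 3, 4}  B2 = {0, 2, 3}  B3 = {1, 3, 4}  B4 = {2, 3, 5}
Tree: B1–B2, B1–B3, B2–B4

The largest bag has 3 vertices, giving width 2; this decomposition certifies tw(G) ≤ 2. On the other hand G contains the 3-clique {0, 2, 3}. A clique must lie in a single bag of any decomposition, so no decomposition can have width below 2. Combining the bounds, tw(G) = 2.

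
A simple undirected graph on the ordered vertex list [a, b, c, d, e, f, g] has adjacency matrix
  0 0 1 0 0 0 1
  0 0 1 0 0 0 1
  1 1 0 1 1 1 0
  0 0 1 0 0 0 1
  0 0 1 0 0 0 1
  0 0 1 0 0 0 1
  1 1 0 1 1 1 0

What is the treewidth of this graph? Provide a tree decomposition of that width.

Treewidth 2.
Bags: B1 = {c, d, g}  B2 = {c, f, g}  B3 = {b, c, g}  B4 = {a, c, g}  B5 = {c, e, g}
Tree: B1–B2, B2–B3, B3–B4, B4–B5

The largest bag has 3 vertices, giving width 2; this decomposition certifies tw(G) ≤ 2. Since g–d–c–f–g is a cycle in G, G is not acyclic. Forests are exactly the graphs of treewidth ≤ 1, so tw(G) ≥ 2. Therefore the treewidth is 2.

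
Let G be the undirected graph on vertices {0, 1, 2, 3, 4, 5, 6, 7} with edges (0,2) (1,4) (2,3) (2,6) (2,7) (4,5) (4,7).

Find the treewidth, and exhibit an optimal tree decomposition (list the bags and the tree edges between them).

Each bag holds 2 vertices, so the decomposition has width 1, which upper-bounds the treewidth. G has an edge, so its treewidth is at least 1. Therefore the treewidth is 1.

Treewidth 1.
Bags: B1 = {4, 7}  B2 = {2, 7}  B3 = {2, 3}  B4 = {0, 2}  B5 = {1, 4}  B6 = {2, 6}  B7 = {4, 5}
Tree: B1–B2, B2–B3, B3–B4, B1–B5, B4–B6, B5–B7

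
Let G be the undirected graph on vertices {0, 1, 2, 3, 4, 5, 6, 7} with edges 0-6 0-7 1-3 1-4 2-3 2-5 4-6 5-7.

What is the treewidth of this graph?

2

A width-2 tree decomposition is:
Bags: B1 = {0, 4, 6}  B2 = {0, 4, 7}  B3 = {4, 5, 7}  B4 = {2, 4, 5}  B5 = {2, 3, 4}  B6 = {1, 3, 4}
Tree: B1–B2, B2–B3, B3–B4, B4–B5, B5–B6
Each bag holds 3 vertices, so the decomposition has width 2, which upper-bounds the treewidth. Since 4–6–0–7–5–2–3–1–4 is a cycle in G, G is not acyclic. Forests are exactly the graphs of treewidth ≤ 1, so tw(G) ≥ 2. Hence tw(G) = 2 exactly.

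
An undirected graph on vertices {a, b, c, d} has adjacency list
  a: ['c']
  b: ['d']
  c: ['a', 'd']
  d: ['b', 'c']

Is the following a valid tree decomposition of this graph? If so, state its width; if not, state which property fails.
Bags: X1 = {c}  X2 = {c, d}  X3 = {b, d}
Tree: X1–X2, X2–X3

No — vertex a appears in no bag.

A tree decomposition must satisfy three properties: every vertex lies in some bag; for every edge, both endpoints lie together in some bag; and for every vertex, the bags containing it form a connected subtree. Here vertex a appears in no bag, so the decomposition is invalid.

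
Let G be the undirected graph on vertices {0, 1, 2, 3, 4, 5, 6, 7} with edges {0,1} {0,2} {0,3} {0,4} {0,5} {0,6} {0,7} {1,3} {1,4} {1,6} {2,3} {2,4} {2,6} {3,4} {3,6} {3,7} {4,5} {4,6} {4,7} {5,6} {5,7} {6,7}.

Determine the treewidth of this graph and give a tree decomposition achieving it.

Treewidth 4.
One such decomposition:
Bags: B1 = {0, 3, 4, 6, 7}  B2 = {0, 2, 3, 4, 6}  B3 = {0, 1, 3, 4, 6}  B4 = {0, 4, 5, 6, 7}
Tree: B1–B2, B1–B3, B1–B4

Every bag has size at most 5, so the width is 5 − 1 = 4 and tw(G) ≤ 4. On the other hand G contains the 5-clique {0, 1, 3, 4, 6}. A clique must lie in a single bag of any decomposition, so no decomposition can have width below 4. Therefore the treewidth is 4.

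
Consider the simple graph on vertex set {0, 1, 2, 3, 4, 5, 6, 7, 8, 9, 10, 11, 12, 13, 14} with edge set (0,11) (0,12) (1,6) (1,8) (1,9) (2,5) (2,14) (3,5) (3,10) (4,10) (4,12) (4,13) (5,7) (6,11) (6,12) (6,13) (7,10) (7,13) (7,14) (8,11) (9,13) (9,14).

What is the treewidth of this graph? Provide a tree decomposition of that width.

Each bag holds 4 vertices, so the decomposition has width 3, which upper-bounds the treewidth. For the lower bound: the 4 vertex sets {2,3,5}, {14}, {7}, {4,9,10,13} are disjoint, each induces a connected subgraph, and every pair is joined by at least one edge of G. Contracting each set to a single vertex therefore yields K_{4} as a minor, and since treewidth is minor-monotone, tw(G) ≥ tw(K_{4}) = 3. Combining the bounds, tw(G) = 3.

Treewidth 3.
One optimal decomposition is:
Bags: B1 = {2, 3, 5, 14}  B2 = {3, 5, 7, 14}  B3 = {3, 7, 10, 14}  B4 = {7, 9, 10, 14}  B5 = {7, 9, 10, 13}  B6 = {4, 9, 10, 13}  B7 = {1, 4, 9, 13}  B8 = {1, 4, 6, 13}  B9 = {1, 4, 6, 12}  B10 = {1, 6, 8, 12}  B11 = {6, 8, 11, 12}  B12 = {0, 8, 11, 12}
Tree: B1–B2, B2–B3, B3–B4, B4–B5, B5–B6, B6–B7, B7–B8, B8–B9, B9–B10, B10–B11, B11–B12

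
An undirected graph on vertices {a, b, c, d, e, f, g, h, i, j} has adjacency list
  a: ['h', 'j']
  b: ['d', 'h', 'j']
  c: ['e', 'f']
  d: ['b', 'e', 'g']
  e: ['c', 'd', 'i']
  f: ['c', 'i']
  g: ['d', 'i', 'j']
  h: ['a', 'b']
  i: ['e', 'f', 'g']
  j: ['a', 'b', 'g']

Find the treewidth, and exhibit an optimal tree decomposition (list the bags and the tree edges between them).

Treewidth 2.
One such decomposition:
Bags: B1 = {c, e, f}  B2 = {e, f, i}  B3 = {d, e, i}  B4 = {d, g, i}  B5 = {b, d, g}  B6 = {b, g, j}  B7 = {b, h, j}  B8 = {a, h, j}
Tree: B1–B2, B2–B3, B3–B4, B4–B5, B5–B6, B6–B7, B7–B8

Every bag has size at most 3, so the width is 3 − 1 = 2 and tw(G) ≤ 2. For the lower bound, G contains the cycle c–f–i–e–c, so G is not a forest; only forests have treewidth ≤ 1, hence tw(G) ≥ 2. Hence tw(G) = 2 exactly.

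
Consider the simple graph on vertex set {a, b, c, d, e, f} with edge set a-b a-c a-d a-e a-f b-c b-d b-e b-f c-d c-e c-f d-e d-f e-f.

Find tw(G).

A width-5 tree decomposition is:
Bags: B1 = {a, b, c, d, e, f}
Tree: (single bag)
With just one bag of size 6, the width is 6 − 1 = 5, so tw(G) ≤ 5. For the lower bound, the 6 vertices {a, b, c, d, e, f} are pairwise adjacent, and any tree decomposition puts a clique entirely inside one bag — forcing width ≥ 5. The upper and lower bounds meet at 5, so that is the treewidth.

5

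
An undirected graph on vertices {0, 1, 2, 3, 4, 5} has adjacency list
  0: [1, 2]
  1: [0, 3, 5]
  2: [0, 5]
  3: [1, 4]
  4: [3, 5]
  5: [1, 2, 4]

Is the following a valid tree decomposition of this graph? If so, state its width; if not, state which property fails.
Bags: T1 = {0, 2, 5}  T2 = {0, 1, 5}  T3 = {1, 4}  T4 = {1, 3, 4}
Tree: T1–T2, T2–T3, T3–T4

No — edge (5,4) lies in no bag.

A tree decomposition must satisfy three properties: every vertex lies in some bag; for every edge, both endpoints lie together in some bag; and for every vertex, the bags containing it form a connected subtree. Here edge (5,4) lies in no bag, so the decomposition is invalid.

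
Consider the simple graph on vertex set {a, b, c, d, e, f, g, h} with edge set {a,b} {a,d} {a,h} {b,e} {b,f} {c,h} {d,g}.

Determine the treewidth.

A width-1 tree decomposition is:
Bags: B1 = {a, b}  B2 = {a, d}  B3 = {d, g}  B4 = {a, h}  B5 = {b, e}  B6 = {c, h}  B7 = {b, f}
Tree: B1–B2, B2–B3, B2–B4, B1–B5, B4–B6, B1–B7
Each bag holds 2 vertices, so the decomposition has width 1, which upper-bounds the treewidth. Any graph with an edge has treewidth ≥ 1, and G has the edge a–b. Hence tw(G) = 1 exactly.

1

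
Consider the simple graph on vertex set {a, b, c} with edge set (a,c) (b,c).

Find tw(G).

A width-1 tree decomposition is:
Bags: B1 = {a, c}  B2 = {b, c}
Tree: B1–B2
The largest bag has 2 vertices, giving width 1; this decomposition certifies tw(G) ≤ 1. Since G has at least one edge (e.g. c–a), it is not an edgeless graph, so tw(G) ≥ 1. Combining the bounds, tw(G) = 1.

1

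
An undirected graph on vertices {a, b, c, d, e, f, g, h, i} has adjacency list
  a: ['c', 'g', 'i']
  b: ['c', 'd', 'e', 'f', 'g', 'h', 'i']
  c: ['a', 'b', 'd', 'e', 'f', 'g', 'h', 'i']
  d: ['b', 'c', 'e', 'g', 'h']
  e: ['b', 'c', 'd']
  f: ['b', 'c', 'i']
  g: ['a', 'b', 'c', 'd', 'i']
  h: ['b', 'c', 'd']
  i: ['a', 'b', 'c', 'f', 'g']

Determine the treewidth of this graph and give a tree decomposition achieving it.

Every bag has size at most 4, so the width is 4 − 1 = 3 and tw(G) ≤ 3. Conversely, {a, c, g, i} is a clique of size 4, and the vertices of any clique must share a bag in every tree decomposition; so some bag has ≥ 4 vertices and tw(G) ≥ 3. Hence tw(G) = 3 exactly.

Treewidth 3.
One optimal decomposition is:
Bags: B1 = {b, c, f, i}  B2 = {b, c, g, i}  B3 = {b, c, d, g}  B4 = {b, c, d, e}  B5 = {b, c, d, h}  B6 = {a, c, g, i}
Tree: B1–B2, B2–B3, B3–B4, B4–B5, B2–B6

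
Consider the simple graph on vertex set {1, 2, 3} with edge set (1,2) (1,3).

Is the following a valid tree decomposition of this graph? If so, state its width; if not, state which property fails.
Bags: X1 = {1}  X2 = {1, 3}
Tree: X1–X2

No — vertex 2 appears in no bag.

A tree decomposition must satisfy three properties: every vertex lies in some bag; for every edge, both endpoints lie together in some bag; and for every vertex, the bags containing it form a connected subtree. Here vertex 2 appears in no bag, so the decomposition is invalid.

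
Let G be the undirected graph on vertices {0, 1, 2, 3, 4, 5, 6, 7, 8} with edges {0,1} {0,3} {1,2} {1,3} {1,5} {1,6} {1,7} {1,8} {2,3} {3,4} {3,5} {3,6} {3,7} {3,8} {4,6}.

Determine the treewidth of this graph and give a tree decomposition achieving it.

The largest bag has 3 vertices, giving width 2; this decomposition certifies tw(G) ≤ 2. On the other hand G contains the 3-clique {0, 1, 3}. A clique must lie in a single bag of any decomposition, so no decomposition can have width below 2. The upper and lower bounds meet at 2, so that is the treewidth.

Treewidth 2.
One such decomposition:
Bags: B1 = {1, 3, 5}  B2 = {1, 3, 8}  B3 = {0, 1, 3}  B4 = {1, 3, 6}  B5 = {3, 4, 6}  B6 = {1, 2, 3}  B7 = {1, 3, 7}
Tree: B1–B2, B2–B3, B2–B4, B4–B5, B4–B6, B2–B7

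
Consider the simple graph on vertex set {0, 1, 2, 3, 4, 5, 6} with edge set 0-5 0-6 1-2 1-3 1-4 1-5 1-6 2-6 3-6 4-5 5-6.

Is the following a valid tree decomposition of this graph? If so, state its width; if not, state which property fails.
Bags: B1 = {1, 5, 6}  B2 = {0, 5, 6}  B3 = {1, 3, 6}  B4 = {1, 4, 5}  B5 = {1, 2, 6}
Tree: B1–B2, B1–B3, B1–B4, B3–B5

Yes; width 2.

Every vertex of G appears in some bag (union = {0, 1, 2, 3, 4, 5, 6}); every edge is covered by a bag; and for each vertex v the set of bags containing v is connected in the bag tree. The decomposition is therefore valid. The largest bag has 3 vertices, so the width is 2.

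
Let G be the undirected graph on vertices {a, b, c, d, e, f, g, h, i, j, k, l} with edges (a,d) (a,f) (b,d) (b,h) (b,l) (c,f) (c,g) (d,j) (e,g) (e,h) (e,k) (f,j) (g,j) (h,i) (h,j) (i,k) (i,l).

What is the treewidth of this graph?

3

A width-3 tree decomposition is:
Bags: B1 = {e, i, k, l}  B2 = {e, h, i, l}  B3 = {b, e, h, l}  B4 = {b, e, g, h}  B5 = {b, g, h, j}  B6 = {b, d, g, j}  B7 = {c, d, g, j}  B8 = {c, d, f, j}  B9 = {a, c, d, f}
Tree: B1–B2, B2–B3, B3–B4, B4–B5, B5–B6, B6–B7, B7–B8, B8–B9
The largest bag has 4 vertices, giving width 3; this decomposition certifies tw(G) ≤ 3. For the lower bound: the 4 vertex sets {i,k,l}, {e}, {h}, {b,d,g,j} are disjoint, each induces a connected subgraph, and every pair is joined by at least one edge of G. Contracting each set to a single vertex therefore yields K_{4} as a minor, and since treewidth is minor-monotone, tw(G) ≥ tw(K_{4}) = 3. The upper and lower bounds meet at 3, so that is the treewidth.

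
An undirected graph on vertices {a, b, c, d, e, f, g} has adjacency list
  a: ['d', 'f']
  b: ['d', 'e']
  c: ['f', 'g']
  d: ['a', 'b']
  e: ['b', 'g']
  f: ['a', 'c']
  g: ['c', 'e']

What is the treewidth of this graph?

2

A width-2 tree decomposition is:
Bags: B1 = {b, d, e}  B2 = {d, e, g}  B3 = {c, d, g}  B4 = {c, d, f}  B5 = {a, d, f}
Tree: B1–B2, B2–B3, B3–B4, B4–B5
Every bag has size at most 3, so the width is 3 − 1 = 2 and tw(G) ≤ 2. Since d–b–e–g–c–f–a–d is a cycle in G, G is not acyclic. Forests are exactly the graphs of treewidth ≤ 1, so tw(G) ≥ 2. Combining the bounds, tw(G) = 2.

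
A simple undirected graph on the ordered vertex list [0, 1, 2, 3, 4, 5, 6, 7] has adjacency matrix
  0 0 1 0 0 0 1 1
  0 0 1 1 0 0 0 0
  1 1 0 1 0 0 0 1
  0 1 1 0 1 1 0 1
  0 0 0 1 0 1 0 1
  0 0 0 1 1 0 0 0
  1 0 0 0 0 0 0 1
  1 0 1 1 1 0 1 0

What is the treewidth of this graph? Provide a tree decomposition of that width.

Treewidth 2.
One such decomposition:
Bags: B1 = {0, 2, 7}  B2 = {0, 6, 7}  B3 = {2, 3, 7}  B4 = {3, 4, 7}  B5 = {3, 4, 5}  B6 = {1, 2, 3}
Tree: B1–B2, B1–B3, B3–B4, B4–B5, B3–B6

The largest bag has 3 vertices, giving width 2; this decomposition certifies tw(G) ≤ 2. On the other hand G contains the 3-clique {0, 2, 7}. A clique must lie in a single bag of any decomposition, so no decomposition can have width below 2. The upper and lower bounds meet at 2, so that is the treewidth.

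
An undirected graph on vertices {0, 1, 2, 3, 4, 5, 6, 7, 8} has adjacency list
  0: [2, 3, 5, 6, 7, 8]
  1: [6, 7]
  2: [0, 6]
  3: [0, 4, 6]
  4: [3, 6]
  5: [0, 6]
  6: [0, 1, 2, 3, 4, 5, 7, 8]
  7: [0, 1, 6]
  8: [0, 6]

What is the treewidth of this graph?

A width-2 tree decomposition is:
Bags: B1 = {1, 6, 7}  B2 = {0, 6, 7}  B3 = {0, 3, 6}  B4 = {0, 2, 6}  B5 = {0, 5, 6}  B6 = {0, 6, 8}  B7 = {3, 4, 6}
Tree: B1–B2, B2–B3, B2–B4, B4–B5, B3–B6, B3–B7
The largest bag has 3 vertices, giving width 2; this decomposition certifies tw(G) ≤ 2. For the lower bound, the 3 vertices {0, 2, 6} are pairwise adjacent, and any tree decomposition puts a clique entirely inside one bag — forcing width ≥ 2. The upper and lower bounds meet at 2, so that is the treewidth.

2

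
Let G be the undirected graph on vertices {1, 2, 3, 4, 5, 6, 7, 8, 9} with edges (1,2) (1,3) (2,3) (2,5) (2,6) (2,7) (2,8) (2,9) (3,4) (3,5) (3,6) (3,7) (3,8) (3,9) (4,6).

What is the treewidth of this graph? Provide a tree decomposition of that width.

Treewidth 2.
Bags: B1 = {2, 3, 6}  B2 = {1, 2, 3}  B3 = {2, 3, 5}  B4 = {2, 3, 7}  B5 = {3, 4, 6}  B6 = {2, 3, 8}  B7 = {2, 3, 9}
Tree: B1–B2, B2–B3, B2–B4, B1–B5, B1–B6, B3–B7

The largest bag has 3 vertices, giving width 2; this decomposition certifies tw(G) ≤ 2. For the lower bound, the 3 vertices {1, 2, 3} are pairwise adjacent, and any tree decomposition puts a clique entirely inside one bag — forcing width ≥ 2. The upper and lower bounds meet at 2, so that is the treewidth.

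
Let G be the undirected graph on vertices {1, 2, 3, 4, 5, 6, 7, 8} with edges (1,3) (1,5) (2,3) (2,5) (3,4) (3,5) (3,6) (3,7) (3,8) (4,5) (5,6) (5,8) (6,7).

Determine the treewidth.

A width-2 tree decomposition is:
Bags: B1 = {3, 5, 6}  B2 = {1, 3, 5}  B3 = {2, 3, 5}  B4 = {3, 4, 5}  B5 = {3, 5, 8}  B6 = {3, 6, 7}
Tree: B1–B2, B1–B3, B2–B4, B4–B5, B1–B6
Each bag holds 3 vertices, so the decomposition has width 2, which upper-bounds the treewidth. Conversely, {1, 3, 5} is a clique of size 3, and the vertices of any clique must share a bag in every tree decomposition; so some bag has ≥ 3 vertices and tw(G) ≥ 2. Hence tw(G) = 2 exactly.

2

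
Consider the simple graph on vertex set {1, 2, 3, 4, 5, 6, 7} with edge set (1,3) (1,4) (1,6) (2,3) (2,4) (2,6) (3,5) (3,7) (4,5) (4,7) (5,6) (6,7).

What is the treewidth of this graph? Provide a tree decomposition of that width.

Treewidth 3.
One such decomposition:
Bags: B1 = {3, 4, 6, 7}  B2 = {3, 4, 5, 6}  B3 = {1, 3, 4, 6}  B4 = {2, 3, 4, 6}
Tree: B1–B2, B2–B3, B3–B4

Each bag holds 4 vertices, so the decomposition has width 3, which upper-bounds the treewidth. For the lower bound: the 4 vertex sets {3,7}, {4,5}, {6}, {1} are disjoint, each induces a connected subgraph, and every pair is joined by at least one edge of G. Contracting each set to a single vertex therefore yields K_{4} as a minor, and since treewidth is minor-monotone, tw(G) ≥ tw(K_{4}) = 3. The upper and lower bounds meet at 3, so that is the treewidth.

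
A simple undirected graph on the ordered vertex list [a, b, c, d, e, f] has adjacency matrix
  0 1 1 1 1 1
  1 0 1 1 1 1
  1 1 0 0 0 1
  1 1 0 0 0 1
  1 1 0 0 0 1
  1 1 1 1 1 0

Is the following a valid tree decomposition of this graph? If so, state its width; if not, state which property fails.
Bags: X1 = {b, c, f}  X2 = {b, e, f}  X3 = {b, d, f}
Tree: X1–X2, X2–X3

A tree decomposition must satisfy three properties: every vertex lies in some bag; for every edge, both endpoints lie together in some bag; and for every vertex, the bags containing it form a connected subtree. Here vertex a appears in no bag, so the decomposition is invalid.

No — vertex a appears in no bag.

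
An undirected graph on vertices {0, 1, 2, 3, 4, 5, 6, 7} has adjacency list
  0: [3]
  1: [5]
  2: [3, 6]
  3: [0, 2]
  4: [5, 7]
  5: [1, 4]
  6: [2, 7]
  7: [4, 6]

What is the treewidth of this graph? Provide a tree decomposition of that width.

Every bag has size at most 2, so the width is 2 − 1 = 1 and tw(G) ≤ 1. G has an edge, so its treewidth is at least 1. Therefore the treewidth is 1.

Treewidth 1.
One optimal decomposition is:
Bags: B1 = {0, 3}  B2 = {2, 3}  B3 = {2, 6}  B4 = {6, 7}  B5 = {4, 7}  B6 = {4, 5}  B7 = {1, 5}
Tree: B1–B2, B2–B3, B3–B4, B4–B5, B5–B6, B6–B7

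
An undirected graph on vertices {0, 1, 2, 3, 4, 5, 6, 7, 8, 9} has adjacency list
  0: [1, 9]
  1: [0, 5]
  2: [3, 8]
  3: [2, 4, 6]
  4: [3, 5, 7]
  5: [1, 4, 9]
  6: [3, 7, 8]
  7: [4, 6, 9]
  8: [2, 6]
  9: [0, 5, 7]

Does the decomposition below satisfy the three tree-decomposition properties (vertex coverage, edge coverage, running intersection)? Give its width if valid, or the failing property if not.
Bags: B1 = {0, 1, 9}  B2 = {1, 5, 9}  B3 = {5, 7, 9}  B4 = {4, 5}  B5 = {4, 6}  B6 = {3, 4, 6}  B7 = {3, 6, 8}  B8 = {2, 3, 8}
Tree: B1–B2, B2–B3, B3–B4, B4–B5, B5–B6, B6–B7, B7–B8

A tree decomposition must satisfy three properties: every vertex lies in some bag; for every edge, both endpoints lie together in some bag; and for every vertex, the bags containing it form a connected subtree. Here edge (7,4) lies in no bag, so the decomposition is invalid.

No — edge (7,4) lies in no bag.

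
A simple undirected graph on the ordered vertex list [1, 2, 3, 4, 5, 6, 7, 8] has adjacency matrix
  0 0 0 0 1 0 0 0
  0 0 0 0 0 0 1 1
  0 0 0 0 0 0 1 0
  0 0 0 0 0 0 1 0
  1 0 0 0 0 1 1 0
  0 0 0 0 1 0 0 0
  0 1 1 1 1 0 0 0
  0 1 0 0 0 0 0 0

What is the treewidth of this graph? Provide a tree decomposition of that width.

Treewidth 1.
One such decomposition:
Bags: B1 = {2, 7}  B2 = {5, 7}  B3 = {4, 7}  B4 = {3, 7}  B5 = {2, 8}  B6 = {5, 6}  B7 = {1, 5}
Tree: B1–B2, B2–B3, B3–B4, B1–B5, B2–B6, B6–B7

The largest bag has 2 vertices, giving width 1; this decomposition certifies tw(G) ≤ 1. Any graph with an edge has treewidth ≥ 1, and G has the edge 7–2. Therefore the treewidth is 1.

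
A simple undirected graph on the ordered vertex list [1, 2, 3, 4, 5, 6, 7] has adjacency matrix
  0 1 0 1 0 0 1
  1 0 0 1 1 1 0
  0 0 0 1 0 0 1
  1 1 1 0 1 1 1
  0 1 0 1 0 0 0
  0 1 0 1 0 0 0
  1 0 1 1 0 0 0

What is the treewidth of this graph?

2

A width-2 tree decomposition is:
Bags: B1 = {1, 2, 4}  B2 = {2, 4, 6}  B3 = {1, 4, 7}  B4 = {3, 4, 7}  B5 = {2, 4, 5}
Tree: B1–B2, B1–B3, B3–B4, B2–B5
Each bag holds 3 vertices, so the decomposition has width 2, which upper-bounds the treewidth. On the other hand G contains the 3-clique {1, 2, 4}. A clique must lie in a single bag of any decomposition, so no decomposition can have width below 2. Hence tw(G) = 2 exactly.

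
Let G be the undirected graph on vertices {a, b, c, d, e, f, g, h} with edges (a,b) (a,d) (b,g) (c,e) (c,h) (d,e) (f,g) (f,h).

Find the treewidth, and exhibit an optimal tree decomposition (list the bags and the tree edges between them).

Treewidth 2.
One optimal decomposition is:
Bags: B1 = {c, d, e}  B2 = {c, d, h}  B3 = {d, f, h}  B4 = {d, f, g}  B5 = {b, d, g}  B6 = {a, b, d}
Tree: B1–B2, B2–B3, B3–B4, B4–B5, B5–B6

Each bag holds 3 vertices, so the decomposition has width 2, which upper-bounds the treewidth. Since d–e–c–h–f–g–b–a–d is a cycle in G, G is not acyclic. Forests are exactly the graphs of treewidth ≤ 1, so tw(G) ≥ 2. The upper and lower bounds meet at 2, so that is the treewidth.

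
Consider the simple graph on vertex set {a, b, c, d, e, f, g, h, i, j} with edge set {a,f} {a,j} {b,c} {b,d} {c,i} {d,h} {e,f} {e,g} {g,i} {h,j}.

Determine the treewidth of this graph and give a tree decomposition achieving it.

Every bag has size at most 3, so the width is 3 − 1 = 2 and tw(G) ≤ 2. Since i–g–e–f–a–j–h–d–b–c–i is a cycle in G, G is not acyclic. Forests are exactly the graphs of treewidth ≤ 1, so tw(G) ≥ 2. Therefore the treewidth is 2.

Treewidth 2.
Bags: B1 = {e, g, i}  B2 = {e, f, i}  B3 = {a, f, i}  B4 = {a, i, j}  B5 = {h, i, j}  B6 = {d, h, i}  B7 = {b, d, i}  B8 = {b, c, i}
Tree: B1–B2, B2–B3, B3–B4, B4–B5, B5–B6, B6–B7, B7–B8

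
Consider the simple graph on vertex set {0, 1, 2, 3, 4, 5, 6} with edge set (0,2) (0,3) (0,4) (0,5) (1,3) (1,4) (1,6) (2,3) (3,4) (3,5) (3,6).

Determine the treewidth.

A width-2 tree decomposition is:
Bags: B1 = {1, 3, 4}  B2 = {0, 3, 4}  B3 = {1, 3, 6}  B4 = {0, 3, 5}  B5 = {0, 2, 3}
Tree: B1–B2, B1–B3, B2–B4, B4–B5
Each bag holds 3 vertices, so the decomposition has width 2, which upper-bounds the treewidth. Conversely, {0, 2, 3} is a clique of size 3, and the vertices of any clique must share a bag in every tree decomposition; so some bag has ≥ 3 vertices and tw(G) ≥ 2. Combining the bounds, tw(G) = 2.

2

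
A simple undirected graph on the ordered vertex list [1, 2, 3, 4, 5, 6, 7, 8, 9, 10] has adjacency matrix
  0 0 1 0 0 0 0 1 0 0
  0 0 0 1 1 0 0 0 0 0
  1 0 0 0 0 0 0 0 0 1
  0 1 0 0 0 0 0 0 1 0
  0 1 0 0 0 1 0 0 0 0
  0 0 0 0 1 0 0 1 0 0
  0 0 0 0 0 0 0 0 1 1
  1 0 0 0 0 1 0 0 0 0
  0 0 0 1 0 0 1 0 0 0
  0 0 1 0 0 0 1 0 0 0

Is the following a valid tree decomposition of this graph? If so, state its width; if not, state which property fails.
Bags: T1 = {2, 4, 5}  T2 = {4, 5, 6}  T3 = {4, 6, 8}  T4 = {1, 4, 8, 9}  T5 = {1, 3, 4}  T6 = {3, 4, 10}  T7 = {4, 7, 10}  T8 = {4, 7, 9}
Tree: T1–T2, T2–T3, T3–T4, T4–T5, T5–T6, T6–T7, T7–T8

No — bags containing vertex 9 are not connected in the tree.

A tree decomposition must satisfy three properties: every vertex lies in some bag; for every edge, both endpoints lie together in some bag; and for every vertex, the bags containing it form a connected subtree. Here bags containing vertex 9 are not connected in the tree, so the decomposition is invalid.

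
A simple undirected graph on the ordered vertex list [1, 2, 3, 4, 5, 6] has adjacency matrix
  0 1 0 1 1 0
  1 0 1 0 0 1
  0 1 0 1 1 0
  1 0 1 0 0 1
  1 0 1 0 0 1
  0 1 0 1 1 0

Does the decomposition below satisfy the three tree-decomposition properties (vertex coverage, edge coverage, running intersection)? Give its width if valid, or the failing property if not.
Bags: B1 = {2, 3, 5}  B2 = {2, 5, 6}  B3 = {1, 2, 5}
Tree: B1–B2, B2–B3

A tree decomposition must satisfy three properties: every vertex lies in some bag; for every edge, both endpoints lie together in some bag; and for every vertex, the bags containing it form a connected subtree. Here vertex 4 appears in no bag, so the decomposition is invalid.

No — vertex 4 appears in no bag.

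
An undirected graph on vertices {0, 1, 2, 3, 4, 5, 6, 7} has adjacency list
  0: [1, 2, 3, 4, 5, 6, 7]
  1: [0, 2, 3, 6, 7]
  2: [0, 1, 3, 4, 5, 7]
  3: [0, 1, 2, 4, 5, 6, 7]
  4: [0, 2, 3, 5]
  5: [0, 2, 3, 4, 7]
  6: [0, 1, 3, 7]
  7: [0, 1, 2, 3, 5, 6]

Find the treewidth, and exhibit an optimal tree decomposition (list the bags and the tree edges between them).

Every bag has size at most 5, so the width is 5 − 1 = 4 and tw(G) ≤ 4. Conversely, {0, 1, 2, 3, 7} is a clique of size 5, and the vertices of any clique must share a bag in every tree decomposition; so some bag has ≥ 5 vertices and tw(G) ≥ 4. Combining the bounds, tw(G) = 4.

Treewidth 4.
One optimal decomposition is:
Bags: B1 = {0, 2, 3, 5, 7}  B2 = {0, 2, 3, 4, 5}  B3 = {0, 1, 2, 3, 7}  B4 = {0, 1, 3, 6, 7}
Tree: B1–B2, B1–B3, B3–B4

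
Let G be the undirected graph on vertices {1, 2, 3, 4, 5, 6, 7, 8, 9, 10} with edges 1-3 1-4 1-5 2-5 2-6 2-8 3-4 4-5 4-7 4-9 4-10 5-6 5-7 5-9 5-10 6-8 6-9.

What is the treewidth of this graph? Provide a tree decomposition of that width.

Treewidth 2.
One such decomposition:
Bags: B1 = {1, 4, 5}  B2 = {4, 5, 9}  B3 = {4, 5, 10}  B4 = {5, 6, 9}  B5 = {4, 5, 7}  B6 = {2, 5, 6}  B7 = {1, 3, 4}  B8 = {2, 6, 8}
Tree: B1–B2, B1–B3, B2–B4, B1–B5, B4–B6, B1–B7, B6–B8

The largest bag has 3 vertices, giving width 2; this decomposition certifies tw(G) ≤ 2. Conversely, {2, 6, 8} is a clique of size 3, and the vertices of any clique must share a bag in every tree decomposition; so some bag has ≥ 3 vertices and tw(G) ≥ 2. Combining the bounds, tw(G) = 2.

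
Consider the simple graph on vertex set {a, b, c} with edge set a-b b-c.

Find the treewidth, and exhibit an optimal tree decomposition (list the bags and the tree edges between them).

Every bag has size at most 2, so the width is 2 − 1 = 1 and tw(G) ≤ 1. Since G has at least one edge (e.g. c–b), it is not an edgeless graph, so tw(G) ≥ 1. Therefore the treewidth is 1.

Treewidth 1.
Bags: B1 = {b, c}  B2 = {a, b}
Tree: B1–B2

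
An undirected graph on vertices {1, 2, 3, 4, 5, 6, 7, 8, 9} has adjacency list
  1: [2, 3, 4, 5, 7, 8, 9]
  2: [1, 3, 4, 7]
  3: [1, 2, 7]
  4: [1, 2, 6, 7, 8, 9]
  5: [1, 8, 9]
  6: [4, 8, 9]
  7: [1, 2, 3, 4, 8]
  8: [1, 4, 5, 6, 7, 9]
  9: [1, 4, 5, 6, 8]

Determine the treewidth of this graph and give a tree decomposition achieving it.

The largest bag has 4 vertices, giving width 3; this decomposition certifies tw(G) ≤ 3. On the other hand G contains the 4-clique {1, 2, 3, 7}. A clique must lie in a single bag of any decomposition, so no decomposition can have width below 3. Hence tw(G) = 3 exactly.

Treewidth 3.
One optimal decomposition is:
Bags: B1 = {1, 4, 8, 9}  B2 = {1, 4, 7, 8}  B3 = {1, 5, 8, 9}  B4 = {4, 6, 8, 9}  B5 = {1, 2, 4, 7}  B6 = {1, 2, 3, 7}
Tree: B1–B2, B1–B3, B1–B4, B2–B5, B5–B6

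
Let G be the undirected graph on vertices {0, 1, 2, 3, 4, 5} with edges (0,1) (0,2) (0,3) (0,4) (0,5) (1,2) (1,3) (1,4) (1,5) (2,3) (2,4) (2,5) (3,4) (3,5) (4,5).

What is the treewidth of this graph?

5

A width-5 tree decomposition is:
Bags: B1 = {0, 1, 2, 3, 4, 5}
Tree: (single bag)
With just one bag of size 6, the width is 6 − 1 = 5, so tw(G) ≤ 5. Conversely, {0, 1, 2, 3, 4, 5} is a clique of size 6, and the vertices of any clique must share a bag in every tree decomposition; so some bag has ≥ 6 vertices and tw(G) ≥ 5. Hence tw(G) = 5 exactly.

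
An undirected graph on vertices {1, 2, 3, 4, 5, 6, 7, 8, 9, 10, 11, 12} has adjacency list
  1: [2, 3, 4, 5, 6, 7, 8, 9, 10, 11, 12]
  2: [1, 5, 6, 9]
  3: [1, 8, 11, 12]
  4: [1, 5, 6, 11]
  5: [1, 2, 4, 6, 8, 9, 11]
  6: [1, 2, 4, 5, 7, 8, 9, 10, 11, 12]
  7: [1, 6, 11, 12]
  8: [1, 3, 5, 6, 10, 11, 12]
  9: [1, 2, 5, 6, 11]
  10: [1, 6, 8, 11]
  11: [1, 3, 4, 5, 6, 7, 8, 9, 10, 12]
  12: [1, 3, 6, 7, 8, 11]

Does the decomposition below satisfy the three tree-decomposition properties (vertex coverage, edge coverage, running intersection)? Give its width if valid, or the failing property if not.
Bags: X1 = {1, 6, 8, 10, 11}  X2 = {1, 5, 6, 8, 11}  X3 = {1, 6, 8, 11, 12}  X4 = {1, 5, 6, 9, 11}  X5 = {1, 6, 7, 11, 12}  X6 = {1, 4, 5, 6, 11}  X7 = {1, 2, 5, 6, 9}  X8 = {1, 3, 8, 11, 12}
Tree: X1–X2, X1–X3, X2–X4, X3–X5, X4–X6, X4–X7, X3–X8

Yes; width 4.

Checking the three conditions: (i) the bags cover all of {1, 2, 3, 4, 5, 6, 7, 8, 9, 10, 11, 12}; (ii) for each edge, some bag contains both endpoints; (iii) the bags containing any fixed vertex form a subtree. All hold, so the decomposition is valid with width 5 − 1 = 4.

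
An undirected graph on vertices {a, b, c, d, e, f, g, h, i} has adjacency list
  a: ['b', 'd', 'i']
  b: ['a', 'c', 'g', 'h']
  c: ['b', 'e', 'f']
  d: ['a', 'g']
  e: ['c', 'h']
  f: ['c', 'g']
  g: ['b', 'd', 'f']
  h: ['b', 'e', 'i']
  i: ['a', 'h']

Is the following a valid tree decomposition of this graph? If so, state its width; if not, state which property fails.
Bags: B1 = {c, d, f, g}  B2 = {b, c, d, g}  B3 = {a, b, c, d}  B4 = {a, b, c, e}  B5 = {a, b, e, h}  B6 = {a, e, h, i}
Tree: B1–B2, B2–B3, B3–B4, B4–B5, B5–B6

Yes; width 3.

Vertex coverage: the bags together contain {a, b, c, d, e, f, g, h, i}, the full vertex set. Edge coverage: each edge of G has both endpoints in at least one bag. Running intersection: for every vertex, the bags containing it form a connected subtree. All three properties hold, so this is a valid tree decomposition of width max|bag| − 1 = 3, and hence tw(G) ≤ 3.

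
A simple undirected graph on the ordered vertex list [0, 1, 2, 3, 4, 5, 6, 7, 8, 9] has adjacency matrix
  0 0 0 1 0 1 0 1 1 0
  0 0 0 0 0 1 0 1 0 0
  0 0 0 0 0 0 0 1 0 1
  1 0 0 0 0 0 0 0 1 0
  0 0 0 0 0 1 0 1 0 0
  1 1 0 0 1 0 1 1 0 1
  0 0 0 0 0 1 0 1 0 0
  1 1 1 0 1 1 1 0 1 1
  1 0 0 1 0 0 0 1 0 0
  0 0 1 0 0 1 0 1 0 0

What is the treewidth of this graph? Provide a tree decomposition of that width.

Treewidth 2.
Bags: B1 = {1, 5, 7}  B2 = {5, 7, 9}  B3 = {0, 5, 7}  B4 = {5, 6, 7}  B5 = {0, 7, 8}  B6 = {0, 3, 8}  B7 = {4, 5, 7}  B8 = {2, 7, 9}
Tree: B1–B2, B2–B3, B3–B4, B3–B5, B5–B6, B2–B7, B2–B8

Each bag holds 3 vertices, so the decomposition has width 2, which upper-bounds the treewidth. On the other hand G contains the 3-clique {0, 3, 8}. A clique must lie in a single bag of any decomposition, so no decomposition can have width below 2. Combining the bounds, tw(G) = 2.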